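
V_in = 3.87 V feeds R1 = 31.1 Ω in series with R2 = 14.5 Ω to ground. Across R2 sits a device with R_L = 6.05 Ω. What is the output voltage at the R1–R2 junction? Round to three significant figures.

V_out ≈ 0.467 V

R2 ‖ R_L = (14.5 × 6.05)/(14.5 + 6.05) = 4.269 Ω.
Voltage divider with the loaded lower leg: V_out = 3.87 × 4.269/(31.1 + 4.269) = 3.87 × 0.1207 = 0.4671 V.
(Unloaded it would be 1.23 V; the load pulls it down.)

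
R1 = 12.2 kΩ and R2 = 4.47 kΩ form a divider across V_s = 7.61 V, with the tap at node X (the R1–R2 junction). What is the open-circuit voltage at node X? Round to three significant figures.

Open-circuit (no load on X): V_th = V_s · R2/(R1 + R2) = 7.61 × 4.47/(12.20 + 4.47) = 2.041 V.

V_th ≈ 2.04 V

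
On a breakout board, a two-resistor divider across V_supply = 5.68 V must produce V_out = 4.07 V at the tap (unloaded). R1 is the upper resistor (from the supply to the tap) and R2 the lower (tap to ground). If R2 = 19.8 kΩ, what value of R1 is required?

R1 ≈ 7.83 kΩ

V_out/V_supply = R2/(R1+R2) = 0.7165.
R1 = R2·(1/k − 1) = 19.8 × 0.3956 = 7.832 kΩ.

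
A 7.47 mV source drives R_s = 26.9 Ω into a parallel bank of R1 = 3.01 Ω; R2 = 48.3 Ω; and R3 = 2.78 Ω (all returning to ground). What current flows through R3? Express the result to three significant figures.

I ≈ 0.133 mA

Combine the parallel branches: R_p = (1/3.01 + 1/48.3 + 1/2.78)⁻¹ = 1.403 Ω.
V_A = 7.47 × 1.403/28.30 = 0.3704 mV.
I(R3) = V_A / R3 = 0.3704/2.78 = 0.1332 mA.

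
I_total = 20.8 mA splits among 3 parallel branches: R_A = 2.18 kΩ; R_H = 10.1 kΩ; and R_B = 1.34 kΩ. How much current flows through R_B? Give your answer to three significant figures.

I ≈ 11.9 mA

Total conductance ΣG = 1/2.18 + 1/10.1 + 1/1.34 = 1.304 (units of 1/kΩ).
R_B takes the fraction G_k/ΣG = 0.7463/1.304 = 0.5723, so I = 20.8 × 0.5723 = 11.90 mA.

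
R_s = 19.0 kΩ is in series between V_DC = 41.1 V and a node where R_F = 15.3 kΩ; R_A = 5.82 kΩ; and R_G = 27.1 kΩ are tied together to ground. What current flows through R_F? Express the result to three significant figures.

I ≈ 0.433 mA

Combine the parallel branches: R_p = (1/15.3 + 1/5.82 + 1/27.1)⁻¹ = 3.649 kΩ.
V_A = 41.1 × 3.649/22.65 = 6.621 V.
I(R_F) = V_A / R_F = 6.621/15.3 = 0.4327 mA.
(Equivalently: I_total = 1.815 mA, then current-divider fraction G_k/ΣG = 0.2385.)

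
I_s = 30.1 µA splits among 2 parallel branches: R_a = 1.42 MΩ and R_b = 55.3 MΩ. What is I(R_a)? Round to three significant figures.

Two-branch current divider: I_k = I_s · R_other/(R_1 + R_2).
So I = 30.1 × 55.3/56.72 = 29.35 µA.

I ≈ 29.3 µA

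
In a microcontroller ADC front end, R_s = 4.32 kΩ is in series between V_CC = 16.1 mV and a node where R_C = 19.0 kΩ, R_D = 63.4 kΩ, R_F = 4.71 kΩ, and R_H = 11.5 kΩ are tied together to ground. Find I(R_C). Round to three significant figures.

I ≈ 0.327 µA

Parallel bank: R_p = 1/(1/19.0 + 1/63.4 + 1/4.71 + 1/11.5) = 2.720 kΩ.
Node voltage V_A = V_CC · R_p/(R_s + R_p) = 16.1 × 0.3863 = 6.220 mV.
Branch current I = V_A/R_C = 6.220/19.0 = 0.3274 µA.
(Check via current divider: I_total = 2.287 µA; share G_k/ΣG = 0.1431 → same result.)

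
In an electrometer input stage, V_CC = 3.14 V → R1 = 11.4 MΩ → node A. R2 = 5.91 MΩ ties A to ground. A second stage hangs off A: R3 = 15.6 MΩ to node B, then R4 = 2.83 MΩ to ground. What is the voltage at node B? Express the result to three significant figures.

The second stage (R3 + R4 = 18.43 MΩ) loads node A in parallel with R2.
R2 ‖ (R3+R4) = 4.475 MΩ.
V_A = 3.14 × 4.475/(11.4 + 4.475) = 0.8851 V.
Stage 2 is unloaded, so V_B = V_A · R4/(R3+R4) = 0.8851 × 2.83/18.43 = 0.1359 V.

V_B ≈ 0.136 V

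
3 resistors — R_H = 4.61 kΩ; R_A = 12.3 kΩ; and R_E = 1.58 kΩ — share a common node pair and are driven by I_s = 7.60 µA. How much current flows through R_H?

Total conductance ΣG = 1/4.61 + 1/12.3 + 1/1.58 = 0.9311 (units of 1/kΩ).
Current divider: I(R_H) = I_s · G_k/ΣG = 7.60 × (0.2169/0.9311) = 7.60 × 0.2330 = 1.771 µA.

I ≈ 1.77 µA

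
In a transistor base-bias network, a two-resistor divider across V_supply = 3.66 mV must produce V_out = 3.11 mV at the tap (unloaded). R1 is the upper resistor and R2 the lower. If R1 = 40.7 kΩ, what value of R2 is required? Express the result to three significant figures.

R2 ≈ 230 kΩ

V_out/V_supply = R2/(R1+R2) = 0.8497.
So R2 = R1 · V_out/(V_supply − V_out) = 40.7 × 3.11/(3.66 − 3.11) = 40.7 × 5.655 = 230.1 kΩ.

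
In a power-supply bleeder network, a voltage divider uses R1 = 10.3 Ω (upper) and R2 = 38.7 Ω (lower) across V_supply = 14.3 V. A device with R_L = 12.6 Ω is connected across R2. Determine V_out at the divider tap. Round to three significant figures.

V_out ≈ 6.86 V

R2 ‖ R_L = (38.7 × 12.6)/(38.7 + 12.6) = 9.505 Ω.
Now apply the divider: V_out = 14.3 × 0.4799 = 6.863 V.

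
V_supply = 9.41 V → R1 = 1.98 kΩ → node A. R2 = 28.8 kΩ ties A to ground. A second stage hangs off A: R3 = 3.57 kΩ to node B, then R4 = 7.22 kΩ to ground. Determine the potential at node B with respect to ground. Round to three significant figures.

Looking into the second stage from A: R3 + R4 = 10.79 kΩ appears in parallel with R2.
Effective lower resistance at A: R2 ‖ 10.79 = 7.849 kΩ.
V_A = 9.41 × 7.849/(1.98 + 7.849) = 7.514 V.
Stage 2 is unloaded, so V_B = V_A · R4/(R3+R4) = 7.514 × 7.22/10.79 = 5.028 V.

V_B ≈ 5.03 V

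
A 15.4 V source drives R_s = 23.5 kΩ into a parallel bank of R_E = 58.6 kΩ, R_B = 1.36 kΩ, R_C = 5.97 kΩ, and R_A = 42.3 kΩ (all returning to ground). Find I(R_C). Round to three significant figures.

I ≈ 0.111 mA

Parallel bank: R_p = 1/(1/58.6 + 1/1.36 + 1/5.97 + 1/42.3) = 1.060 kΩ.
V_A by voltage divider: V_A = 15.4 × 1.060/(23.5 + 1.060) = 0.6646 V.
I(R_C) = V_A / R_C = 0.6646/5.97 = 0.1113 mA.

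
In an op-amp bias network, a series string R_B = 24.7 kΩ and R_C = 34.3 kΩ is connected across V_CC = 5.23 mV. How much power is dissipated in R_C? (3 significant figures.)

Series current I = V_CC/ΣR = 5.23/59.00 = 0.08864 µA.
P = I²R = 0.007858 × 34.3 = 0.2695 nW.

P ≈ 0.270 nW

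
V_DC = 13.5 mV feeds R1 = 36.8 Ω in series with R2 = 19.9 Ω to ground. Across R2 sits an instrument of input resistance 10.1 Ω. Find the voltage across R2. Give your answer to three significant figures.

R2 ‖ R_L = (19.9 × 10.1)/(19.9 + 10.1) = 6.700 Ω.
Now apply the divider: V_out = 13.5 × 0.1540 = 2.079 mV.

V_out ≈ 2.08 mV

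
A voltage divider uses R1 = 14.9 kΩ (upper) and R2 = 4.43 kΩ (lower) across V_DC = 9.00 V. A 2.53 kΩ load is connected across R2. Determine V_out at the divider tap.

V_out ≈ 0.878 V

The load sits in parallel with R2, giving an effective lower resistance R2' = R2·R_L/(R2+R_L) = 1.610 kΩ.
Voltage divider with the loaded lower leg: V_out = 9.00 × 1.610/(14.9 + 1.610) = 9.00 × 0.09753 = 0.8778 V.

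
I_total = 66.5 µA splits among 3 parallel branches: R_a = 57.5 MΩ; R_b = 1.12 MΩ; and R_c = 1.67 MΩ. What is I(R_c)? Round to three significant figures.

Conductances: ΣG = 1/57.5 + 1/1.12 + 1/1.67 = 1.509 (1/MΩ).
Current divider: I(R_c) = I_total · G_k/ΣG = 66.5 × (0.5988/1.509) = 66.5 × 0.3968 = 26.39 µA.

I ≈ 26.4 µA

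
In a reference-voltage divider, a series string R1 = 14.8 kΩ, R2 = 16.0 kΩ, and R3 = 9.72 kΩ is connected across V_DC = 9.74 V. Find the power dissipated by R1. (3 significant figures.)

ΣR = 40.52 kΩ → I = 9.74/40.52 = 0.2404 mA.
P = I²R = 0.05778 × 14.8 = 0.8551 mW.

P ≈ 0.855 mW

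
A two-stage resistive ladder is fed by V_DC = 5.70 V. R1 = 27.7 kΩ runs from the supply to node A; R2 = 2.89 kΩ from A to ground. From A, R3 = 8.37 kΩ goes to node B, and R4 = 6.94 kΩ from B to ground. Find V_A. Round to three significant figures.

V_A ≈ 0.460 V

Looking into the second stage from A: R3 + R4 = 15.31 kΩ appears in parallel with R2.
R2 ‖ (R3+R4) = 2.431 kΩ.
So V_A = 5.70 × 0.08068 = 0.4599 V.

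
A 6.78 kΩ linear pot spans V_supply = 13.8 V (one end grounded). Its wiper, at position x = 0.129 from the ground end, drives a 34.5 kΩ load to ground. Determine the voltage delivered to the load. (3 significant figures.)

V_out ≈ 1.74 V

Lower segment x·R_p = 0.8746 kΩ; upper segment (1−x)·R_p = 5.905 kΩ.
(x·R_p) ‖ R_L = 0.8530 kΩ.
V_out = 13.8 × 0.8530/(5.905 + 0.8530) = 1.742 V.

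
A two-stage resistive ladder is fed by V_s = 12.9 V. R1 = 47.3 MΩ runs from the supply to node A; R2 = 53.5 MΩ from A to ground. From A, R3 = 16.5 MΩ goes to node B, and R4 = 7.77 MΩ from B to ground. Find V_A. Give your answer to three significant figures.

V_A ≈ 3.37 V

The second stage (R3 + R4 = 24.27 MΩ) loads node A in parallel with R2.
R2 ‖ (R3+R4) = 16.70 MΩ.
So V_A = 12.9 × 0.2609 = 3.365 V.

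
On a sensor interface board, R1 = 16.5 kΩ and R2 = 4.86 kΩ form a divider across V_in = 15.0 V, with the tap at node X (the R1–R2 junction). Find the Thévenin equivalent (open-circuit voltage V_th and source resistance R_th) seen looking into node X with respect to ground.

V_th is the unloaded tap voltage: V_in · R2/(R1+R2) = 15.0 × 0.2275 = 3.413 V.
Zeroing V_in shorts the top of R1 to ground, so R_th = R1 ‖ R2 = 3.754 kΩ.

V_th ≈ 3.41 V, R_th ≈ 3.75 kΩ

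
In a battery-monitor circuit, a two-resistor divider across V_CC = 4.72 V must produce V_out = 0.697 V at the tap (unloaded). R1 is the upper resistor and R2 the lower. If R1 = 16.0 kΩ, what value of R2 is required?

Required fraction k = V_out/V_CC = 0.1477.
Rearranging, R2 = R1·k/(1−k) = 16.0 × 0.1733 = 2.772 kΩ.

R2 ≈ 2.77 kΩ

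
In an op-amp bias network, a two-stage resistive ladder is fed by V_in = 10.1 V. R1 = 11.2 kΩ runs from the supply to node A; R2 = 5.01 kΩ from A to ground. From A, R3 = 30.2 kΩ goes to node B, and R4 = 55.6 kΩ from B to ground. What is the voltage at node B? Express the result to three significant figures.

V_B ≈ 1.94 V

The second stage (R3 + R4 = 85.80 kΩ) loads node A in parallel with R2.
R2 ‖ (R3+R4) = 4.734 kΩ.
First divider: V_A = V_in · 4.734/(11.2 + 4.734) = 3.001 V.
Then the unloaded second divider: V_B = V_A × R4/(R3+R4) = 3.001 × 0.6480 = 1.944 V.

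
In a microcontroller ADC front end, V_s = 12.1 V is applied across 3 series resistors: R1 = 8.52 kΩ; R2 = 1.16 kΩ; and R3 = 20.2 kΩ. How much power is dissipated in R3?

The common current is I = 12.1/29.88 = 0.4050 mA.
P(R3) = I²·R3 = (0.4050)² × 20.2 = 3.313 mW.

P ≈ 3.31 mW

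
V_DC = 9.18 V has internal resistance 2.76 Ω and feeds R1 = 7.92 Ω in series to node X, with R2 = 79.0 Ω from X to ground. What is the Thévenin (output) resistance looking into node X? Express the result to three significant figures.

R1' = 2.76 + 7.92 = 10.68 Ω (source resistance + R1).
With V_DC suppressed (replaced by a short), R_th = R1' ‖ R2 = (10.68 × 79.0)/(10.68 + 79.0) = 9.408 Ω.

R_th ≈ 9.41 Ω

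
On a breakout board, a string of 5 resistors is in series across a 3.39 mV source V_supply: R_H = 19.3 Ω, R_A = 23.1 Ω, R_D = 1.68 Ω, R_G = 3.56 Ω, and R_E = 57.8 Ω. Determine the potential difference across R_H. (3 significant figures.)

ΣR = 19.3 + 23.1 + 1.68 + 3.56 + 57.8 = 105.4 Ω.
V = V_supply · R/ΣR = 3.39 × 0.1830 = 0.6205 mV.

V ≈ 0.621 mV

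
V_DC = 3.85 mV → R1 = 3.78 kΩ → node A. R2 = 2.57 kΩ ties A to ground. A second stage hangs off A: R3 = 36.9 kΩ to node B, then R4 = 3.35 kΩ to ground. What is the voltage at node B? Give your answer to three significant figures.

V_B ≈ 0.125 mV

Looking into the second stage from A: R3 + R4 = 40.25 kΩ appears in parallel with R2.
R2 ‖ (R3+R4) = 2.416 kΩ.
So V_A = 3.85 × 0.3899 = 1.501 mV.
V_B = V_A × 0.08323 = 0.1249 mV.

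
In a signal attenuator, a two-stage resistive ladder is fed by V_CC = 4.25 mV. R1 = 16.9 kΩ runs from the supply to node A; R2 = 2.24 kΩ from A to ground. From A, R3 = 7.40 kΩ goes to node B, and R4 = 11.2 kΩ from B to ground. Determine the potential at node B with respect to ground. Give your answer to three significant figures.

V_B ≈ 0.271 mV

Looking into the second stage from A: R3 + R4 = 18.60 kΩ appears in parallel with R2.
R2 ‖ (R3+R4) = 1.999 kΩ.
V_A = 4.25 × 1.999/(16.9 + 1.999) = 0.4496 mV.
Stage 2 is unloaded, so V_B = V_A · R4/(R3+R4) = 0.4496 × 11.2/18.60 = 0.2707 mV.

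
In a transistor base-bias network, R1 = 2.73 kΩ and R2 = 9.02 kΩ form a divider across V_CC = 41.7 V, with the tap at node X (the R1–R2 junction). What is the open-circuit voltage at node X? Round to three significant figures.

V_th ≈ 32.0 V

With X open, the divider is unloaded: V_th = 41.7 × 9.02/11.75 = 32.01 V.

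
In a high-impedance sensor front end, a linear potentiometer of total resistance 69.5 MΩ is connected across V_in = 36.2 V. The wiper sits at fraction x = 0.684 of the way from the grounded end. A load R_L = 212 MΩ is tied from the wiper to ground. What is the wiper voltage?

Lower segment x·R_p = 47.54 MΩ; upper segment (1−x)·R_p = 21.96 MΩ.
(x·R_p) ‖ R_L = 38.83 MΩ.
V_out = 36.2 × 38.83/(21.96 + 38.83) = 23.12 V.

V_out ≈ 23.1 V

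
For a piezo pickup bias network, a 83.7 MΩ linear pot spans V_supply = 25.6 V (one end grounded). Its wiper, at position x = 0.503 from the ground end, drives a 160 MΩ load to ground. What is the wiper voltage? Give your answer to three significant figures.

Lower segment x·R_p = 42.10 MΩ; upper segment (1−x)·R_p = 41.60 MΩ.
R_L loads the lower segment: effective lower R = 33.33 MΩ.
V_out = 25.6 × 33.33/(41.60 + 33.33) = 11.39 V.
(Unloaded: V_out = x·V_supply = 12.9 V.)

V_out ≈ 11.4 V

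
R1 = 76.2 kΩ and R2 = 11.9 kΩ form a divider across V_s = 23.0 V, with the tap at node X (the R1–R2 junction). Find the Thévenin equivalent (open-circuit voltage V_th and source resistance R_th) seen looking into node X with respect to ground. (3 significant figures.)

V_th is the unloaded tap voltage: V_s · R2/(R1+R2) = 23.0 × 0.1351 = 3.107 V.
Zeroing V_s shorts the top of R1 to ground, so R_th = R1 ‖ R2 = 10.29 kΩ.

V_th ≈ 3.11 V, R_th ≈ 10.3 kΩ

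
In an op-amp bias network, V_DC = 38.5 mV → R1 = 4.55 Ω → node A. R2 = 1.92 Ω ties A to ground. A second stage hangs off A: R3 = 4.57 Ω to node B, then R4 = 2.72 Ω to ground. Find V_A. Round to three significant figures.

V_A ≈ 9.64 mV

Node A sees R2 in parallel with the series input of stage 2, R3 + R4 = 7.290 Ω.
Effective lower resistance at A: R2 ‖ 7.290 = 1.520 Ω.
V_A = 38.5 × 1.520/(4.55 + 1.520) = 9.640 mV.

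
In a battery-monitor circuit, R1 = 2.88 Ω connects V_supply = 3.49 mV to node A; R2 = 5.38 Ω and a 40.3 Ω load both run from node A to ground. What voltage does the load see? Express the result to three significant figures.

R2 ‖ R_L = (5.38 × 40.3)/(5.38 + 40.3) = 4.746 Ω.
Voltage divider with the loaded lower leg: V_out = 3.49 × 4.746/(2.88 + 4.746) = 3.49 × 0.6224 = 2.172 mV.
(Unloaded it would be 2.27 mV; the load pulls it down.)

V_out ≈ 2.17 mV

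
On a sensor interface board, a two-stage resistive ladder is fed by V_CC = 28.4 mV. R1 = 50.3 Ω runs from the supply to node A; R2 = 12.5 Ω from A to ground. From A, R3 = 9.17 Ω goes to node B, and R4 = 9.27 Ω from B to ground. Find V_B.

V_B ≈ 1.84 mV

The second stage (R3 + R4 = 18.44 Ω) loads node A in parallel with R2.
Effective lower resistance at A: R2 ‖ 18.44 = 7.450 Ω.
V_A = 28.4 × 7.450/(50.3 + 7.450) = 3.664 mV.
Then the unloaded second divider: V_B = V_A × R4/(R3+R4) = 3.664 × 0.5027 = 1.842 mV.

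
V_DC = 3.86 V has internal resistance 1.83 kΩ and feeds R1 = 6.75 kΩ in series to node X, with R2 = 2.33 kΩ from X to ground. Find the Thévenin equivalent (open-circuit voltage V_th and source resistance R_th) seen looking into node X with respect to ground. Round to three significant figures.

V_th ≈ 0.824 V, R_th ≈ 1.83 kΩ

R1' = 1.83 + 6.75 = 8.580 kΩ (source resistance + R1).
With X open, the divider is unloaded: V_th = 3.86 × 2.33/10.91 = 0.8244 V.
Looking into X with the source shorted: R_th = R1'·R2/(R1'+R2) = 8.580 × 2.33/10.91 = 1.832 kΩ.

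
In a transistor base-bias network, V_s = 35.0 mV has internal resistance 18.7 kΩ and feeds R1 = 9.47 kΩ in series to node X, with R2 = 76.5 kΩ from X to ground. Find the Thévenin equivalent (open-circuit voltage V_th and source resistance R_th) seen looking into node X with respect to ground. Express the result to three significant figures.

R1' = 18.7 + 9.47 = 28.17 kΩ (source resistance + R1).
V_th is the unloaded tap voltage: V_s · R2/(R1'+R2) = 35.0 × 0.7309 = 25.58 mV.
Looking into X with the source shorted: R_th = R1'·R2/(R1'+R2) = 28.17 × 76.5/104.7 = 20.59 kΩ.

V_th ≈ 25.6 mV, R_th ≈ 20.6 kΩ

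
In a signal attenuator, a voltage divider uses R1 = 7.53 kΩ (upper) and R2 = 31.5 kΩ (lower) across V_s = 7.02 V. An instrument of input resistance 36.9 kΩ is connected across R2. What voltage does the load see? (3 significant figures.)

R2 ‖ R_L = (31.5 × 36.9)/(31.5 + 36.9) = 16.99 kΩ.
Now apply the divider: V_out = 7.02 × 0.6929 = 4.864 V.

V_out ≈ 4.86 V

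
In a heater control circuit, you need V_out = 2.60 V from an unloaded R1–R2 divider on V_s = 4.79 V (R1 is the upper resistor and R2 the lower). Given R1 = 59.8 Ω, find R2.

The divider ratio is R2/(R1+R2) = 2.60/4.79 = 0.5428.
So R2 = R1 · V_out/(V_s − V_out) = 59.8 × 2.60/(4.79 − 2.60) = 59.8 × 1.187 = 71.00 Ω.

R2 ≈ 71.0 Ω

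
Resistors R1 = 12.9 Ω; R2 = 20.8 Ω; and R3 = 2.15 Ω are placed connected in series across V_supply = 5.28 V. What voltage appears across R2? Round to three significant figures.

Series total: ΣR = 12.9 + 20.8 + 2.15 = 35.85 Ω.
V = V_supply · R/ΣR = 5.28 × 0.5802 = 3.063 V.

V ≈ 3.06 V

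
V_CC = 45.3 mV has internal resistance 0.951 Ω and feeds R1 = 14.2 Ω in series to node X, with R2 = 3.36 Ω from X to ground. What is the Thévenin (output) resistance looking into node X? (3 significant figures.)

R_th ≈ 2.75 Ω

R1' = 0.951 + 14.2 = 15.15 Ω (source resistance + R1).
Looking into X with the source shorted: R_th = R1'·R2/(R1'+R2) = 15.15 × 3.36/18.51 = 2.750 Ω.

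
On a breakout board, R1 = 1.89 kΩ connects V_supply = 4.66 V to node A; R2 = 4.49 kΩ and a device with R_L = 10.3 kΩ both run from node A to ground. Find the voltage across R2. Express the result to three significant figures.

V_out ≈ 2.90 V

First combine the lower leg with the load: R2 ‖ R_L = 3.127 kΩ.
Then V_out = V_supply · R2'/(R1 + R2') = 4.66 × 3.127/5.017 = 2.904 V.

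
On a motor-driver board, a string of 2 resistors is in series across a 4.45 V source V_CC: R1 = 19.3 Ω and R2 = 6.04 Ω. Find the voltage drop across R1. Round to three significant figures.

ΣR = 19.3 + 6.04 = 25.34 Ω.
V = V_CC · R/ΣR = 4.45 × 0.7616 = 3.389 V.

V ≈ 3.39 V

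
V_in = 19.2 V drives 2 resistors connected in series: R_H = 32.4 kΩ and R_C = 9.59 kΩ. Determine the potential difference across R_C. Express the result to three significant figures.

ΣR = 32.4 + 9.59 = 41.99 kΩ.
Voltage divider: V = V_in · (9.590 / 41.99) = 19.2 × 0.2284 = 4.385 V.

V ≈ 4.39 V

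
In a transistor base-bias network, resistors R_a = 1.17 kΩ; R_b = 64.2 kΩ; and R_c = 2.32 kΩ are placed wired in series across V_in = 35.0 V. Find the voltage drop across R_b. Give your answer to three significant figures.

Series total: ΣR = 1.17 + 64.2 + 2.32 = 67.69 kΩ.
By the voltage-divider rule, V = 35.0 × 64.20/67.69 = 33.20 V.

V ≈ 33.2 V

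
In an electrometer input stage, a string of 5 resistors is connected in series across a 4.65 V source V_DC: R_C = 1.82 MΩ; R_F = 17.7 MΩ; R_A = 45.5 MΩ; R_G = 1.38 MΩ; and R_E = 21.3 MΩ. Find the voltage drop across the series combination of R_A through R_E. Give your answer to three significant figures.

V ≈ 3.62 V

Series total: ΣR = 1.82 + 17.7 + 45.5 + 1.38 + 21.3 = 87.70 MΩ.
R_{R_A..R_E} = 45.5 + 1.38 + 21.3 = 68.18 MΩ.
Voltage divider: V = V_DC · (68.18 / 87.70) = 4.65 × 0.7774 = 3.615 V.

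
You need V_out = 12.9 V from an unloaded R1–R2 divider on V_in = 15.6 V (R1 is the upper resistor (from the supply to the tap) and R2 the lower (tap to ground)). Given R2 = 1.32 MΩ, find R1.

R1 ≈ 0.276 MΩ

Required fraction k = V_out/V_in = 0.8269.
So R1 = R2 · (V_in/V_out − 1) = 1.32 × (15.6/12.9 − 1) = 1.32 × 0.2093 = 0.2763 MΩ.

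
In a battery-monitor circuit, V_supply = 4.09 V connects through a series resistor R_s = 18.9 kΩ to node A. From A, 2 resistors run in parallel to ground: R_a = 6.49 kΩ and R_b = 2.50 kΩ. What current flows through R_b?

Equivalent of the parallel group: R_p = 1.805 kΩ.
Node voltage V_A = V_supply · R_p/(R_s + R_p) = 4.09 × 0.08717 = 0.3565 V.
I(R_b) = V_A / R_b = 0.3565/2.50 = 0.1426 mA.

I ≈ 0.143 mA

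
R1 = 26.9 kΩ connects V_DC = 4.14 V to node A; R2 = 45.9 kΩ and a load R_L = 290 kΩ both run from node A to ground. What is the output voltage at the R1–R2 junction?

V_out ≈ 2.47 V

First combine the lower leg with the load: R2 ‖ R_L = 39.63 kΩ.
Then V_out = V_DC · R2'/(R1 + R2') = 4.14 × 39.63/66.53 = 2.466 V.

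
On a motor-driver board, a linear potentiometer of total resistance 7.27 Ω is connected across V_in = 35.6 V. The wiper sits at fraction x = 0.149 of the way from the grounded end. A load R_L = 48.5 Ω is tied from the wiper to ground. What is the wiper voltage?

Split the track: R_lower = x·R_p = 1.083 Ω, R_upper = (1−x)·R_p = 6.187 Ω.
(x·R_p) ‖ R_L = 1.060 Ω.
Loaded-divider output: V_out = 35.6 × 0.1462 = 5.205 V.

V_out ≈ 5.21 V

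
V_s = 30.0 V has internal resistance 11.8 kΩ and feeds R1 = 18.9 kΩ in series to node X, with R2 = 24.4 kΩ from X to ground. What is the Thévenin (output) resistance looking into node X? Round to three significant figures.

R1' = 11.8 + 18.9 = 30.70 kΩ (source resistance + R1).
Zeroing V_s shorts the top of R1' to ground, so R_th = R1' ‖ R2 = 13.59 kΩ.

R_th ≈ 13.6 kΩ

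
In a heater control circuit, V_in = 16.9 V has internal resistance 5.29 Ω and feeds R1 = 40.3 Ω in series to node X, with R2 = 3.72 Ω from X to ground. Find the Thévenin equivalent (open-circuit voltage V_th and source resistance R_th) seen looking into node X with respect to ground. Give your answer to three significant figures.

R1' = 5.29 + 40.3 = 45.59 Ω (source resistance + R1).
Open-circuit (no load on X): V_th = V_in · R2/(R1' + R2) = 16.9 × 3.72/(45.59 + 3.72) = 1.275 V.
With V_in suppressed (replaced by a short), R_th = R1' ‖ R2 = (45.59 × 3.72)/(45.59 + 3.72) = 3.439 Ω.

V_th ≈ 1.27 V, R_th ≈ 3.44 Ω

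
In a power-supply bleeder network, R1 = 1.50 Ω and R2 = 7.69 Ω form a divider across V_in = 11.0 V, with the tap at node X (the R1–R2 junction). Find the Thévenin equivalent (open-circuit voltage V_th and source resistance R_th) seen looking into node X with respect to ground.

Open-circuit (no load on X): V_th = V_in · R2/(R1 + R2) = 11.0 × 7.69/(1.500 + 7.69) = 9.205 V.
With V_in suppressed (replaced by a short), R_th = R1 ‖ R2 = (1.500 × 7.69)/(1.500 + 7.69) = 1.255 Ω.

V_th ≈ 9.20 V, R_th ≈ 1.26 Ω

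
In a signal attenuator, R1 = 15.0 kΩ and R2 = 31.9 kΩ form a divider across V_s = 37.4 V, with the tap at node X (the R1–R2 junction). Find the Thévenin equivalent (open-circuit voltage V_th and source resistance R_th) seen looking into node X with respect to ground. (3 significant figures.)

Open-circuit (no load on X): V_th = V_s · R2/(R1 + R2) = 37.4 × 31.9/(15.00 + 31.9) = 25.44 V.
Looking into X with the source shorted: R_th = R1·R2/(R1+R2) = 15.00 × 31.9/46.90 = 10.20 kΩ.

V_th ≈ 25.4 V, R_th ≈ 10.2 kΩ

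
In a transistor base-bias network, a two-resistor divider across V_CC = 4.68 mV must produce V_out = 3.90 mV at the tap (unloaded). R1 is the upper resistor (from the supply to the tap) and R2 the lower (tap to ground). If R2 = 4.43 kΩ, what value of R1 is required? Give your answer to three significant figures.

R1 ≈ 0.886 kΩ

V_out/V_CC = R2/(R1+R2) = 0.8333.
Rearranging, R1 = R2·(1−k)/k = 4.43 × 0.2000 = 0.8860 kΩ.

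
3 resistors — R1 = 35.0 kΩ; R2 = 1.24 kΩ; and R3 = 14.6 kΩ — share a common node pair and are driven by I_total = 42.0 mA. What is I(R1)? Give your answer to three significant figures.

I ≈ 1.33 mA

Conductances: ΣG = 1/35.0 + 1/1.24 + 1/14.6 = 0.9035 (1/kΩ).
Current divider: I(R1) = I_total · G_k/ΣG = 42.0 × (0.02857/0.9035) = 42.0 × 0.03162 = 1.328 mA.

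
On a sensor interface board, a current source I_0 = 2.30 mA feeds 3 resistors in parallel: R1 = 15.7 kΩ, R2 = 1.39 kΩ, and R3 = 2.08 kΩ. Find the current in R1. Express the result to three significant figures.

I ≈ 0.116 mA

Conductances: ΣG = 1/15.7 + 1/1.39 + 1/2.08 = 1.264 (1/kΩ).
By the current-divider rule, I = I_0 · G_k/ΣG = 2.30 × 0.05040 = 0.1159 mA.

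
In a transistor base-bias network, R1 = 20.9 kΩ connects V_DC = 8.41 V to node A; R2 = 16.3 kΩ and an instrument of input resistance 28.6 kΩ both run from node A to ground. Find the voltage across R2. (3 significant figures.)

V_out ≈ 2.79 V

First combine the lower leg with the load: R2 ‖ R_L = 10.38 kΩ.
Then V_out = V_DC · R2'/(R1 + R2') = 8.41 × 10.38/31.28 = 2.791 V.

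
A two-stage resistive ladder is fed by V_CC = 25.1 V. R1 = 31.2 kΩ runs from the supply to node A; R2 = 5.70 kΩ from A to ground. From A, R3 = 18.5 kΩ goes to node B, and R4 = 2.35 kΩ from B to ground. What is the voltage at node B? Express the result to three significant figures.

V_B ≈ 0.355 V

Looking into the second stage from A: R3 + R4 = 20.85 kΩ appears in parallel with R2.
Effective lower resistance at A: R2 ‖ 20.85 = 4.476 kΩ.
So V_A = 25.1 × 0.1255 = 3.149 V.
Stage 2 is unloaded, so V_B = V_A · R4/(R3+R4) = 3.149 × 2.35/20.85 = 0.3550 V.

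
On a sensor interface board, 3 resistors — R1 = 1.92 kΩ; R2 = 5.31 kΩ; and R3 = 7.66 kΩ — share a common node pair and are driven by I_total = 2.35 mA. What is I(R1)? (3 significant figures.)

I ≈ 1.46 mA

Total conductance ΣG = 1/1.92 + 1/5.31 + 1/7.66 = 0.8397 (units of 1/kΩ).
Current divider: I(R1) = I_total · G_k/ΣG = 2.35 × (0.5208/0.8397) = 2.35 × 0.6203 = 1.458 mA.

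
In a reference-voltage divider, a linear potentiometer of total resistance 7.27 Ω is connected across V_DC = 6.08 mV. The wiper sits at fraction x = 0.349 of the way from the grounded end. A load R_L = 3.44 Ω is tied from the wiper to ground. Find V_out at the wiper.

Lower segment x·R_p = 2.537 Ω; upper segment (1−x)·R_p = 4.733 Ω.
R_L loads the lower segment: effective lower R = 1.460 Ω.
Then V_out = V_DC · 1.460/(4.733 + 1.460) = 1.434 mV.
(Unloaded: V_out = x·V_DC = 2.12 mV.)

V_out ≈ 1.43 mV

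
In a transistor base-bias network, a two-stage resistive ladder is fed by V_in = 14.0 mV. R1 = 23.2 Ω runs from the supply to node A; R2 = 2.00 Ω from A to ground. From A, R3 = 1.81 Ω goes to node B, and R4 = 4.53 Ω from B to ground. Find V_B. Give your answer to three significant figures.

Node A sees R2 in parallel with the series input of stage 2, R3 + R4 = 6.340 Ω.
R2 ‖ (R3+R4) = 1.520 Ω.
V_A = 14.0 × 1.520/(23.2 + 1.520) = 0.8610 mV.
Stage 2 is unloaded, so V_B = V_A · R4/(R3+R4) = 0.8610 × 4.53/6.340 = 0.6152 mV.

V_B ≈ 0.615 mV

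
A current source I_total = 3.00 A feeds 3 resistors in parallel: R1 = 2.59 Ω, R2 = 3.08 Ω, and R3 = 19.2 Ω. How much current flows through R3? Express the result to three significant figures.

Conductances: ΣG = 1/2.59 + 1/3.08 + 1/19.2 = 0.7629 (1/Ω).
Current divider: I(R3) = I_total · G_k/ΣG = 3.00 × (0.05208/0.7629) = 3.00 × 0.06827 = 0.2048 A.

I ≈ 0.205 A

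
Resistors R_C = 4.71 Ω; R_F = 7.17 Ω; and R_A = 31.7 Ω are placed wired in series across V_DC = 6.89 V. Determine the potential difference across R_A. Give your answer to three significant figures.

V ≈ 5.01 V

Series total: ΣR = 4.71 + 7.17 + 31.7 = 43.58 Ω.
Voltage divider: V = V_DC · (31.70 / 43.58) = 6.89 × 0.7274 = 5.012 V.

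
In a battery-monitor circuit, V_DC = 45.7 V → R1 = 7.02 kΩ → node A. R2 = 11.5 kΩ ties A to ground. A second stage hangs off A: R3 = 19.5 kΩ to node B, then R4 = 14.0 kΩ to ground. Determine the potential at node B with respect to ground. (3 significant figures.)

V_B ≈ 10.5 V

The second stage (R3 + R4 = 33.50 kΩ) loads node A in parallel with R2.
R2 ‖ (R3+R4) = 8.561 kΩ.
So V_A = 45.7 × 0.5495 = 25.11 V.
V_B = V_A × 0.4179 = 10.49 V.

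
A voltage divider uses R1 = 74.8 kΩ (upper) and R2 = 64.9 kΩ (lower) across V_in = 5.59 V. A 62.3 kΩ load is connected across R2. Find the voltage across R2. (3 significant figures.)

First combine the lower leg with the load: R2 ‖ R_L = 31.79 kΩ.
Then V_out = V_in · R2'/(R1 + R2') = 5.59 × 31.79/106.6 = 1.667 V.

V_out ≈ 1.67 V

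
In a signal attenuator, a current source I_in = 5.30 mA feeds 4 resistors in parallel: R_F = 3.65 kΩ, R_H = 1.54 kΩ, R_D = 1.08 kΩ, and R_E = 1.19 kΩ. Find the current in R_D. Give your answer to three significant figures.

Total conductance ΣG = 1/3.65 + 1/1.54 + 1/1.08 + 1/1.19 = 2.690 (units of 1/kΩ).
Current divider: I(R_D) = I_in · G_k/ΣG = 5.30 × (0.9259/2.690) = 5.30 × 0.3443 = 1.825 mA.

I ≈ 1.82 mA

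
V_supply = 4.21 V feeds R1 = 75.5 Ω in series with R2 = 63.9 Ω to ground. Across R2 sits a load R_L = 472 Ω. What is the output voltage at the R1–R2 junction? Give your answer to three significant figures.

V_out ≈ 1.80 V

First combine the lower leg with the load: R2 ‖ R_L = 56.28 Ω.
Then V_out = V_supply · R2'/(R1 + R2') = 4.21 × 56.28/131.8 = 1.798 V.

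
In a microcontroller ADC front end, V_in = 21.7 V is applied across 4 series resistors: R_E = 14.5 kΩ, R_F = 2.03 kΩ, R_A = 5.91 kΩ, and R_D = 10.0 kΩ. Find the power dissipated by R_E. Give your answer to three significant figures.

P ≈ 6.49 mW

ΣR = 32.44 kΩ → I = 21.7/32.44 = 0.6689 mA.
V(R_E) = I·R = 9.699 V; P = V·I = 9.699 × 0.6689 = 6.488 mW.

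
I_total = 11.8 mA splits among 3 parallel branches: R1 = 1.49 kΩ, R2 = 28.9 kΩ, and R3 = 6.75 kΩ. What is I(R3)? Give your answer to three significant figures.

Conductances: ΣG = 1/1.49 + 1/28.9 + 1/6.75 = 0.8539 (1/kΩ).
Current divider: I(R3) = I_total · G_k/ΣG = 11.8 × (0.1481/0.8539) = 11.8 × 0.1735 = 2.047 mA.

I ≈ 2.05 mA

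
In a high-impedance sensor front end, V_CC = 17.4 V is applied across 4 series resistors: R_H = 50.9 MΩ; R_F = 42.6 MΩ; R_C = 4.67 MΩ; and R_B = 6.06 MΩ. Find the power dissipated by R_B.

P ≈ 0.169 µW

The common current is I = 17.4/104.2 = 0.1669 µA.
V(R_B) = I·R = 1.012 V; P = V·I = 1.012 × 0.1669 = 0.1689 µW.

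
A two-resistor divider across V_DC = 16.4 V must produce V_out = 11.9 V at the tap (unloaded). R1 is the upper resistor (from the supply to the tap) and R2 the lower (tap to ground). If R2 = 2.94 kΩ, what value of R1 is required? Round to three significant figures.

R1 ≈ 1.11 kΩ

The divider ratio is R2/(R1+R2) = 11.9/16.4 = 0.7256.
Rearranging, R1 = R2·(1−k)/k = 2.94 × 0.3782 = 1.112 kΩ.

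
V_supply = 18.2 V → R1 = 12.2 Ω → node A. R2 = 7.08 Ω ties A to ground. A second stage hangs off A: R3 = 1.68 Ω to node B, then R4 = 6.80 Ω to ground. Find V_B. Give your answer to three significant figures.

The second stage (R3 + R4 = 8.480 Ω) loads node A in parallel with R2.
R2 ‖ (R3+R4) = 3.859 Ω.
V_A = 18.2 × 3.859/(12.2 + 3.859) = 4.373 V.
Then the unloaded second divider: V_B = V_A × R4/(R3+R4) = 4.373 × 0.8019 = 3.507 V.

V_B ≈ 3.51 V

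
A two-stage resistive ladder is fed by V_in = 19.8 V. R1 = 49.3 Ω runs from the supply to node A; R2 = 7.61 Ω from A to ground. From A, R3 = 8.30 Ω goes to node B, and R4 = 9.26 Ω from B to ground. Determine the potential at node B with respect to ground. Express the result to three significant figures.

V_B ≈ 1.02 V

The second stage (R3 + R4 = 17.56 Ω) loads node A in parallel with R2.
R2 ‖ (R3+R4) = 5.309 Ω.
First divider: V_A = V_in · 5.309/(49.3 + 5.309) = 1.925 V.
Then the unloaded second divider: V_B = V_A × R4/(R3+R4) = 1.925 × 0.5273 = 1.015 V.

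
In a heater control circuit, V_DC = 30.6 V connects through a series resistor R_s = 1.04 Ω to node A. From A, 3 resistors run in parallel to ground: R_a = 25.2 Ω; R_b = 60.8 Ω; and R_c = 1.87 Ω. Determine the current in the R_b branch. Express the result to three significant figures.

Equivalent of the parallel group: R_p = 1.692 Ω.
Node voltage V_A = V_DC · R_p/(R_s + R_p) = 30.6 × 0.6194 = 18.95 V.
I(R_b) = V_A / R_b = 18.95/60.8 = 0.3117 A.

I ≈ 0.312 A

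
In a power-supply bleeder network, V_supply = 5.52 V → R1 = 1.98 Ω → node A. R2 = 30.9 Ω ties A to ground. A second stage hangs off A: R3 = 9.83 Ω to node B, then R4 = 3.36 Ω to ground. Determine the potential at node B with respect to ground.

Looking into the second stage from A: R3 + R4 = 13.19 Ω appears in parallel with R2.
R2 ‖ (R3+R4) = 9.244 Ω.
V_A = 5.52 × 9.244/(1.98 + 9.244) = 4.546 V.
Then the unloaded second divider: V_B = V_A × R4/(R3+R4) = 4.546 × 0.2547 = 1.158 V.

V_B ≈ 1.16 V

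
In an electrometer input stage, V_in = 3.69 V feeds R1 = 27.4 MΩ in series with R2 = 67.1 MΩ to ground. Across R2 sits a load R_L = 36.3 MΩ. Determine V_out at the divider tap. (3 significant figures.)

V_out ≈ 1.71 V

R2 ‖ R_L = (67.1 × 36.3)/(67.1 + 36.3) = 23.56 MΩ.
Now apply the divider: V_out = 3.69 × 0.4623 = 1.706 V.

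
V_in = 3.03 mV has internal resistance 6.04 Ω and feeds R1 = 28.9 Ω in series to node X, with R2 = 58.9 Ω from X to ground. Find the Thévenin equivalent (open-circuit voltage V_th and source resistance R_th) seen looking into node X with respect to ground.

V_th ≈ 1.90 mV, R_th ≈ 21.9 Ω

R1' = 6.04 + 28.9 = 34.94 Ω (source resistance + R1).
V_th is the unloaded tap voltage: V_in · R2/(R1'+R2) = 3.03 × 0.6277 = 1.902 mV.
With V_in suppressed (replaced by a short), R_th = R1' ‖ R2 = (34.94 × 58.9)/(34.94 + 58.9) = 21.93 Ω.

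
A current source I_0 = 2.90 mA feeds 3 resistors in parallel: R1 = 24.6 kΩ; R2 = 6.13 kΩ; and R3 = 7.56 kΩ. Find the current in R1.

I ≈ 0.351 mA

Total conductance ΣG = 1/24.6 + 1/6.13 + 1/7.56 = 0.3361 (units of 1/kΩ).
By the current-divider rule, I = I_0 · G_k/ΣG = 2.90 × 0.1210 = 0.3508 mA.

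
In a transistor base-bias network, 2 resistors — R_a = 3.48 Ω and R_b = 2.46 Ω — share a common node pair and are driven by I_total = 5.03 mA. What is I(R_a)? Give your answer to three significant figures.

Two-branch current divider: I_k = I_total · R_other/(R_1 + R_2).
So I = 5.03 × 2.46/5.940 = 2.083 mA.

I ≈ 2.08 mA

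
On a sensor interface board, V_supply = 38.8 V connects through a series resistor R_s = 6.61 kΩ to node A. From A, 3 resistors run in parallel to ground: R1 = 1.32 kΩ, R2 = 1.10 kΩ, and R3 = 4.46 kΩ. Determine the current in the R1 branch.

Equivalent of the parallel group: R_p = 0.5289 kΩ.
V_A by voltage divider: V_A = 38.8 × 0.5289/(6.61 + 0.5289) = 2.874 V.
I(R1) = V_A / R1 = 2.874/1.32 = 2.178 mA.

I ≈ 2.18 mA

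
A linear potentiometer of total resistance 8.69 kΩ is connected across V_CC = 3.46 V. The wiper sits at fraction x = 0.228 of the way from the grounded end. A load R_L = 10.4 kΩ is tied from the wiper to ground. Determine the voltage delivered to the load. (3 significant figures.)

V_out ≈ 0.688 V

The pot divides into 6.709 kΩ above the wiper and 1.981 kΩ below.
Lower segment in parallel with the load: 1.981 ‖ 10.4 = 1.664 kΩ.
Then V_out = V_CC · 1.664/(6.709 + 1.664) = 0.6877 V.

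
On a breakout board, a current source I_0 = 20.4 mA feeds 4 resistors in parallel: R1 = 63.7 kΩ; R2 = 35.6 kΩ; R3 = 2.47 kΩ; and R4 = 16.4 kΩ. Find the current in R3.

I ≈ 16.2 mA

ΣG = 1/63.7 + 1/35.6 + 1/2.47 + 1/16.4 = 0.5096.
By the current-divider rule, I = I_0 · G_k/ΣG = 20.4 × 0.7944 = 16.21 mA.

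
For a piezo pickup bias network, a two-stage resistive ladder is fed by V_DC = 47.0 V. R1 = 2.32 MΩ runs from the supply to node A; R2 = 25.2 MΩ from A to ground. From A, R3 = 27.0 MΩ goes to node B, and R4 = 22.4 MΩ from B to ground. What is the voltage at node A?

The second stage (R3 + R4 = 49.40 MΩ) loads node A in parallel with R2.
Effective lower resistance at A: R2 ‖ 49.40 = 16.69 MΩ.
First divider: V_A = V_DC · 16.69/(2.32 + 16.69) = 41.26 V.

V_A ≈ 41.3 V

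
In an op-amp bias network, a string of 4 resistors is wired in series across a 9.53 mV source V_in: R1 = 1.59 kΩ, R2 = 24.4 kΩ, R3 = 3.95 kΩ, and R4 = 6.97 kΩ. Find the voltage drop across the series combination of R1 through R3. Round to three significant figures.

Total series resistance ΣR = 1.59 + 24.4 + 3.95 + 6.97 = 36.91 kΩ.
R_{R1..R3} = 1.59 + 24.4 + 3.95 = 29.94 kΩ.
By the voltage-divider rule, V = 9.53 × 29.94/36.91 = 7.730 mV.

V ≈ 7.73 mV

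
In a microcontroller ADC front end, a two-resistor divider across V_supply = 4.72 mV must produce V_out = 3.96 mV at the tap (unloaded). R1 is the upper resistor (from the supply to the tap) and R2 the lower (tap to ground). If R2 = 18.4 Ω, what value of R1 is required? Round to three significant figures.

The divider ratio is R2/(R1+R2) = 3.96/4.72 = 0.8390.
Rearranging, R1 = R2·(1−k)/k = 18.4 × 0.1919 = 3.531 Ω.

R1 ≈ 3.53 Ω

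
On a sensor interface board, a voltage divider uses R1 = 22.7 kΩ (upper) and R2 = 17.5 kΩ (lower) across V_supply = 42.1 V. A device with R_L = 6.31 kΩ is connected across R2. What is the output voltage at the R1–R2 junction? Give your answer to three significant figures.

The load sits in parallel with R2, giving an effective lower resistance R2' = R2·R_L/(R2+R_L) = 4.638 kΩ.
Voltage divider with the loaded lower leg: V_out = 42.1 × 4.638/(22.7 + 4.638) = 42.1 × 0.1696 = 7.142 V.

V_out ≈ 7.14 V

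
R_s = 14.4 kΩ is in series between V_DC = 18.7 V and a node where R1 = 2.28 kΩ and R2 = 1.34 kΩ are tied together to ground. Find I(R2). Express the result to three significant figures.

I ≈ 0.773 mA

Parallel bank: R_p = 1/(1/2.28 + 1/1.34) = 0.8440 kΩ.
V_A by voltage divider: V_A = 18.7 × 0.8440/(14.4 + 0.8440) = 1.035 V.
I(R2) = V_A / R2 = 1.035/1.34 = 0.7726 mA.
(Check via current divider: I_total = 1.227 mA; share G_k/ΣG = 0.6298 → same result.)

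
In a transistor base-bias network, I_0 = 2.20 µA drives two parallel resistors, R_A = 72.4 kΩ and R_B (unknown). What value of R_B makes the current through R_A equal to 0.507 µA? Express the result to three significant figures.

R_B ≈ 21.7 kΩ

In a two-way split, I_A/I_0 = R_B/(R_A + R_B).
0.507/2.20 = R_B/(R_A + R_B) → R_B = R_A · (0.2305)/(1 − 0.2305) = 72.4 × 0.2995 = 21.68 kΩ.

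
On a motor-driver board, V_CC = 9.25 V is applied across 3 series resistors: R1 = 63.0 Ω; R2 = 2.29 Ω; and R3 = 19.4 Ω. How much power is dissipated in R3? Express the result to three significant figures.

Series current I = V_CC/ΣR = 9.25/84.69 = 0.1092 A.
P = I²R = 0.01193 × 19.4 = 0.2314 W.

P ≈ 0.231 W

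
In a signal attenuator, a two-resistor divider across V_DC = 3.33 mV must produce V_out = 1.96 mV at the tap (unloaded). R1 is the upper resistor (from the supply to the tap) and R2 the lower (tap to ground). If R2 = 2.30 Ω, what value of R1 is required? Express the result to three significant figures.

R1 ≈ 1.61 Ω

V_out/V_DC = R2/(R1+R2) = 0.5886.
R1 = R2·(1/k − 1) = 2.30 × 0.6990 = 1.608 Ω.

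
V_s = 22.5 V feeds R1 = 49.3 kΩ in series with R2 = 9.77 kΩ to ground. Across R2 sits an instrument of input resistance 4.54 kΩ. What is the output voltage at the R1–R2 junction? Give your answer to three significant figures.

V_out ≈ 1.33 V

R2 ‖ R_L = (9.77 × 4.54)/(9.77 + 4.54) = 3.100 kΩ.
Voltage divider with the loaded lower leg: V_out = 22.5 × 3.100/(49.3 + 3.100) = 22.5 × 0.05915 = 1.331 V.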